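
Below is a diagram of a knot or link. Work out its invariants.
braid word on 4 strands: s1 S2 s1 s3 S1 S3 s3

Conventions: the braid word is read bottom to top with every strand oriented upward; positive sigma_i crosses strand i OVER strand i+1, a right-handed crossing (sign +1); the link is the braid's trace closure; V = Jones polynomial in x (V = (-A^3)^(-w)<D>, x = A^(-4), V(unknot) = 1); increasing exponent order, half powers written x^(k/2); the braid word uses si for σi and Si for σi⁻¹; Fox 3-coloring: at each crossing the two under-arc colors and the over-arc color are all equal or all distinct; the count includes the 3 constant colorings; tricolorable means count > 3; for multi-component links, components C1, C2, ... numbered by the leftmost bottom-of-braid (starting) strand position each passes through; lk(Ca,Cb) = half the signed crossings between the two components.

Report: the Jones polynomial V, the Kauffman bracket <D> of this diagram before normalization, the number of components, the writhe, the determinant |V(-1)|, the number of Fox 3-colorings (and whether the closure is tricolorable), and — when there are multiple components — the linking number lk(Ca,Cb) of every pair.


Jones polynomial: V(x) = 1
<D> = -A^3; writhe +1
components 1, writhe +1 (7 crossings)
3-colorings: 3 of 3^7, det 1 — not tricolorable
note: w = +1 shifts under R1 moves; the (-A^3)^(-1) factor cancels that in V


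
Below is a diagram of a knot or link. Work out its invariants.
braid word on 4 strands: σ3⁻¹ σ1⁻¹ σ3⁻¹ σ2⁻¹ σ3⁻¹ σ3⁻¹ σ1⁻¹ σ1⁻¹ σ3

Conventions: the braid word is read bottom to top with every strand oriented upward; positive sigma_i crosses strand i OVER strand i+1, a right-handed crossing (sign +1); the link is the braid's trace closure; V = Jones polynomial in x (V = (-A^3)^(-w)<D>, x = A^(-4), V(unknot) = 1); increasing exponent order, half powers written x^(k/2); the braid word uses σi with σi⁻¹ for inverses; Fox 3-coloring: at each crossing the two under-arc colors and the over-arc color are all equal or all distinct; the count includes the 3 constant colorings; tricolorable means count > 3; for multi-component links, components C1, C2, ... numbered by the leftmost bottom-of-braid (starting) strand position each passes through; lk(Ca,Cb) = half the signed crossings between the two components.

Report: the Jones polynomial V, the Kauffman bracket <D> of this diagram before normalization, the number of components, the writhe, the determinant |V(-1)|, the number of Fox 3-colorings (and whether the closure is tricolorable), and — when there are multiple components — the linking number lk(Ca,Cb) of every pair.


V(x) = x^-8 - 2x^-7 + x^-6 - 2x^-5 + 2x^-4 + x^-2
bracket: -A^-13 - 2A^-5 + 2A^-1 - A^3 + 2A^7 - A^11, w = -7
1 component, writhe -7, over 9 crossings
det 9, colorings 27 of 3^9 — tricolorable
observation: w = -7 shifts under R1 moves; the (-A^3)^(7) factor cancels that in V


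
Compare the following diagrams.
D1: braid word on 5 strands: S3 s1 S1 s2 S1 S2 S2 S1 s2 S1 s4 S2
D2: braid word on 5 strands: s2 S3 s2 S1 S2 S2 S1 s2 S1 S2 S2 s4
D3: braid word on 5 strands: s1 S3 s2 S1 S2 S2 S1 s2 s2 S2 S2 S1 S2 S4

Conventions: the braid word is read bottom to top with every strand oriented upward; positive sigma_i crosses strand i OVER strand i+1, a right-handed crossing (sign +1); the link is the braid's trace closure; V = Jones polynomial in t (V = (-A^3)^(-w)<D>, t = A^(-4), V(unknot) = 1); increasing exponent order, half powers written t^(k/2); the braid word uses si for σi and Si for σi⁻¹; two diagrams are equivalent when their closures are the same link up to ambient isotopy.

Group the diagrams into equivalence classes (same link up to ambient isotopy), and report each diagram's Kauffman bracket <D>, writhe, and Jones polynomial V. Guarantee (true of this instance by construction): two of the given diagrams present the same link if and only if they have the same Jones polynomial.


grouping into links: {D1, D2, D3}
V(D1) = -t^-6 + t^-5 - t^-4 + 2t^-3 - t^-2 + t^-1  (w -4, c 12, <D> = A^-8 - A^-4 + 2 - A^4 + A^8 - A^12)
V(D2) = -t^-6 + t^-5 - t^-4 + 2t^-3 - t^-2 + t^-1  (w -4, c 12, <D> = A^-8 - A^-4 + 2 - A^4 + A^8 - A^12)
V(D3) = -t^-6 + t^-5 - t^-4 + 2t^-3 - t^-2 + t^-1  (w -6, c 14, <D> = A^-14 - A^-10 + 2A^-6 - A^-2 + A^2 - A^6)
key observation: all 3 diagrams share one V(t), hence one class


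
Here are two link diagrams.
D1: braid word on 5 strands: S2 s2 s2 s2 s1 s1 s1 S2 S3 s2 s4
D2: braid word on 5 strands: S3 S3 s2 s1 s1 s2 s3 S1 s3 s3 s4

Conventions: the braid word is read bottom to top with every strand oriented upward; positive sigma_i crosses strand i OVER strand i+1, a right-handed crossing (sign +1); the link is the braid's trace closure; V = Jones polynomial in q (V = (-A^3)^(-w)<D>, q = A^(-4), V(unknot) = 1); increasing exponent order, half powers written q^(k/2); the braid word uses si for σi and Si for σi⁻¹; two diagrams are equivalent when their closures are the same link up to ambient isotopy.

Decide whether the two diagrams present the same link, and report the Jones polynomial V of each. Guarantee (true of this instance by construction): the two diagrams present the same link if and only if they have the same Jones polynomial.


equivalent: no
V(D1) = -q^(3/2) - 2q^(7/2) + q^(9/2) - q^(11/2) + q^(13/2)  (w +5, c 11, <D> = -A^-11 + A^-7 - A^-3 + 2A + A^9)
D2 (bracket A^-3 + A^5 - A^9 + A^13; 11 crossings at w = +5): V = -q^(1/2) + q^(3/2) - q^(5/2) - q^(9/2)
why: comparing 2 Jones polynomials yields 2 groups


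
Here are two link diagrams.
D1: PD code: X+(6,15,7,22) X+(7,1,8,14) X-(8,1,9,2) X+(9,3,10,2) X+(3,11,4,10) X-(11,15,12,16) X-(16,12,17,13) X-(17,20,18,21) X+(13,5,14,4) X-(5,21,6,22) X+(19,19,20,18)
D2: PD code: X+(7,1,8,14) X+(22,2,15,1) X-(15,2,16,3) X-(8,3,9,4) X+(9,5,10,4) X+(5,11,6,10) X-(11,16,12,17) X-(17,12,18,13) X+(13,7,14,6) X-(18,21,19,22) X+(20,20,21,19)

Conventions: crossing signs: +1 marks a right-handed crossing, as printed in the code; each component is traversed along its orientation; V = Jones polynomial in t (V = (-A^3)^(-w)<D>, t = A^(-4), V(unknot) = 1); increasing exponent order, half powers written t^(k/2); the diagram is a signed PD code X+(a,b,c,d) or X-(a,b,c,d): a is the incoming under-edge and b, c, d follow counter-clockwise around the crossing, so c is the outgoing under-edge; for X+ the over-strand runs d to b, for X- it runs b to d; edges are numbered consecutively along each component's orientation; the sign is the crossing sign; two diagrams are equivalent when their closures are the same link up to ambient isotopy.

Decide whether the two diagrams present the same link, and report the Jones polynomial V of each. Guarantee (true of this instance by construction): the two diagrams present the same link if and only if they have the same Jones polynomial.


equivalent: yes
D1 (bracket -A^-11 + A^-7 - A^-3 + 2A + A^9; 11 crossings at w = +1): V = -t^(-3/2) - 2t^(1/2) + t^(3/2) - t^(5/2) + t^(7/2)
V(D2) = -t^(-3/2) - 2t^(1/2) + t^(3/2) - t^(5/2) + t^(7/2)  (w +1, c 11, <D> = -A^-11 + A^-7 - A^-3 + 2A + A^9)
key observation: from 11 to 11 crossings by R-moves: one link, two diagrams


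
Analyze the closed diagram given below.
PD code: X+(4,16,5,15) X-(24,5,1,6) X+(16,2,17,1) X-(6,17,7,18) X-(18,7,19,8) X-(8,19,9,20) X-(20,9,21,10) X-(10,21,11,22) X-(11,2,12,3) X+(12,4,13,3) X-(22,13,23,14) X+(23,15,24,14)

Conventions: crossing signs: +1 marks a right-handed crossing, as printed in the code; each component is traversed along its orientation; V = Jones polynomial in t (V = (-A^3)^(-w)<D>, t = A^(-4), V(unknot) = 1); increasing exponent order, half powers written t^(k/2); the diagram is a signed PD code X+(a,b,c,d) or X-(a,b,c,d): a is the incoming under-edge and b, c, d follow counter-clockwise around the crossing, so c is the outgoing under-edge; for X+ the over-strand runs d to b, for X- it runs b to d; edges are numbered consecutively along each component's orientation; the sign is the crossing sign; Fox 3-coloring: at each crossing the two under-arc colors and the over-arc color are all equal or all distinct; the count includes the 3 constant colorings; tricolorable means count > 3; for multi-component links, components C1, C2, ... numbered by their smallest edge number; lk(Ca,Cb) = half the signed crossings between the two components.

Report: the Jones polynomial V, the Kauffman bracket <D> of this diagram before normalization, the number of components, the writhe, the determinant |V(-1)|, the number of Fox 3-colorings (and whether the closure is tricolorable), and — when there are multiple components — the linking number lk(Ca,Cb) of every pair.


Jones polynomial: V(t) = t^-8 - 2t^-7 + 2t^-6 - 3t^-5 + 3t^-4 - 2t^-3 + 2t^-2 - t^-1 + 1
<D> = A^-12 - A^-8 + 2A^-4 - 2 + 3A^4 - 3A^8 + 2A^12 - 2A^16 + A^20; writhe -4
components 1, writhe -4 (12 crossings)
3-colorings: 3 of 3^12, det 17 — not tricolorable
note: the span of V is 8, forcing >= 8 crossings in any diagram


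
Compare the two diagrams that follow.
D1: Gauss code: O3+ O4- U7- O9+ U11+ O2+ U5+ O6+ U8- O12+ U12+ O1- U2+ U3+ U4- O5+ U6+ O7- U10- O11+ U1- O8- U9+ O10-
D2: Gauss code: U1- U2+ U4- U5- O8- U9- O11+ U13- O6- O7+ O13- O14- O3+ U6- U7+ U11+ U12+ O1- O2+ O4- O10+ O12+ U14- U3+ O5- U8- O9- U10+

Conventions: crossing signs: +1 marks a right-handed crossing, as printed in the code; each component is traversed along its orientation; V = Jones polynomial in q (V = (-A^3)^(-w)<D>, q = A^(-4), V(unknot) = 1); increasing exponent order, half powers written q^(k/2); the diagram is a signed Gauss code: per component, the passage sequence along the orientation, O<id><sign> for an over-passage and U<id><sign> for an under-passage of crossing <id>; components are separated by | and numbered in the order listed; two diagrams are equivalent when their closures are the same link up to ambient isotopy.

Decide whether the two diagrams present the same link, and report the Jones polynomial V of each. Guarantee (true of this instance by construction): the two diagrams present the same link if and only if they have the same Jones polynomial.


same link: no
V(D1) = q^-3 - 2q^-2 + 4q^-1 - 6 + 7q - 7q^2 + 7q^3 - 5q^4 + 3q^5 - q^6  [12 crossings, <D> = -A^-18 + 3A^-14 - 5A^-10 + 7A^-6 - 7A^-2 + 7A^2 - 6A^6 + 4A^10 - 2A^14 + A^18, w = +2]
D2 (bracket A^-2 + A^6 - A^10; 14 crossings at w = -2): V = -q^-4 + q^-3 + q^-1
note: 2 values of V(q) split the 2 diagrams


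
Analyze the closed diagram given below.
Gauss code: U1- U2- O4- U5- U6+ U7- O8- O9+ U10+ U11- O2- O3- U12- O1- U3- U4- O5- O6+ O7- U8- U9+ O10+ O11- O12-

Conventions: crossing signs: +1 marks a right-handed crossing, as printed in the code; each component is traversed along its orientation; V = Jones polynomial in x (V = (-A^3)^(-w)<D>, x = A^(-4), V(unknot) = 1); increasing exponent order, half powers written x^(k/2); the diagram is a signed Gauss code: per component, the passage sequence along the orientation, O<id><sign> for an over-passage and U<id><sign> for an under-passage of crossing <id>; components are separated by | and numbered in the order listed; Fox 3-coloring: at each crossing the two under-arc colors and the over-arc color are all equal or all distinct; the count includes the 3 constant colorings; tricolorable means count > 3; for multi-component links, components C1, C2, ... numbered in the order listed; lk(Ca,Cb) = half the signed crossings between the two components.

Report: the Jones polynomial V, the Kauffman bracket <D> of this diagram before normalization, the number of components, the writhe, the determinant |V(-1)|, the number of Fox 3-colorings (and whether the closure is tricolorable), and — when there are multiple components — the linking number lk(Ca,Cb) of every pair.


V = -x^-7 + x^-6 - x^-5 + x^-4 + x^-2
<D> = A^-10 + A^-2 - A^2 + A^6 - A^10 (w = -6)
1 component over 12 crossings, w = -6
3 Fox colorings among 3^12, |V(-1)| = 5: not tricolorable
why: det 5 = |V(-1)|; not divisible by 3, so not tricolorable


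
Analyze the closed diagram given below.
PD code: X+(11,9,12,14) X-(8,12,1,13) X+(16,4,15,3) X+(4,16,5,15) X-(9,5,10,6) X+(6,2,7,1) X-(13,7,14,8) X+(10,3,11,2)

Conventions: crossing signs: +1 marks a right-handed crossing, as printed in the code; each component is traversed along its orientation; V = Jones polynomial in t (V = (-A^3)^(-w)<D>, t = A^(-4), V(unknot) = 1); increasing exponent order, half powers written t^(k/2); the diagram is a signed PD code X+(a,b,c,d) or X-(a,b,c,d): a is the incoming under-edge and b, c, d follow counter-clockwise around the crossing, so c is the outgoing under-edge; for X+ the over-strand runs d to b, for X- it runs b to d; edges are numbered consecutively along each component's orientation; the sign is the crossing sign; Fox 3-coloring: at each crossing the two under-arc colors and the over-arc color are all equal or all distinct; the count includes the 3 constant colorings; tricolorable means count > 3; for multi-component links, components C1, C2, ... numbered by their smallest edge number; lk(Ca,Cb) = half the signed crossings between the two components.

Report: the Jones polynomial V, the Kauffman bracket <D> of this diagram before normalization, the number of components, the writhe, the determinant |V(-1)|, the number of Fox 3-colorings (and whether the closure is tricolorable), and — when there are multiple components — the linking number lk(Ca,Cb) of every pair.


Jones polynomial: V(t) = t^-2 + 2 + t^2
<D> = A^-2 + 2A^6 + A^14; writhe +2
components 3, writhe +2 (8 crossings)
linking number lk(C1,C2) = -1
lk(C1,C3): +1
lk(C2,C3) = 0
3-colorings: 3 of 3^8, det 4 — not tricolorable
note: |V(-1)| = 4: so not tricolorable, since 3 does not divide 4


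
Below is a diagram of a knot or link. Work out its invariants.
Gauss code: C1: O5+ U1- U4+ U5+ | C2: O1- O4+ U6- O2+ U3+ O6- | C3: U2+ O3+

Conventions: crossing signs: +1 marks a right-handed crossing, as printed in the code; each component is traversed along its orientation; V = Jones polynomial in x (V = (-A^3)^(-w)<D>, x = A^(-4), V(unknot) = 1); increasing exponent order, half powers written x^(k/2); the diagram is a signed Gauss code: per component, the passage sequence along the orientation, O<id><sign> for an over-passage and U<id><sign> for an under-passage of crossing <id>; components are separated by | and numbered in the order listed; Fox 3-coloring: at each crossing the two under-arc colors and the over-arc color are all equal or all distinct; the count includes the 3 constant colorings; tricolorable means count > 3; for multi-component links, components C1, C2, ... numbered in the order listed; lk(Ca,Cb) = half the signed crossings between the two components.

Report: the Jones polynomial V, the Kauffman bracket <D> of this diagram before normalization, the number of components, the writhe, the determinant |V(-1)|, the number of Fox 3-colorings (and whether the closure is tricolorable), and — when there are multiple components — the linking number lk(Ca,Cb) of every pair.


V(x) = 1 + x + x^2 + x^3
bracket: A^-6 + A^-2 + A^2 + A^6, w = +2
3 components, writhe +2, over 6 crossings
lk(C1,C2) = 0
linking number lk(C1,C3) = 0
lk(C2,C3): +1
det 0, colorings 9 of 3^6 — tricolorable
observation: det 0 = |V(-1)|; divisible by 3, so tricolorable


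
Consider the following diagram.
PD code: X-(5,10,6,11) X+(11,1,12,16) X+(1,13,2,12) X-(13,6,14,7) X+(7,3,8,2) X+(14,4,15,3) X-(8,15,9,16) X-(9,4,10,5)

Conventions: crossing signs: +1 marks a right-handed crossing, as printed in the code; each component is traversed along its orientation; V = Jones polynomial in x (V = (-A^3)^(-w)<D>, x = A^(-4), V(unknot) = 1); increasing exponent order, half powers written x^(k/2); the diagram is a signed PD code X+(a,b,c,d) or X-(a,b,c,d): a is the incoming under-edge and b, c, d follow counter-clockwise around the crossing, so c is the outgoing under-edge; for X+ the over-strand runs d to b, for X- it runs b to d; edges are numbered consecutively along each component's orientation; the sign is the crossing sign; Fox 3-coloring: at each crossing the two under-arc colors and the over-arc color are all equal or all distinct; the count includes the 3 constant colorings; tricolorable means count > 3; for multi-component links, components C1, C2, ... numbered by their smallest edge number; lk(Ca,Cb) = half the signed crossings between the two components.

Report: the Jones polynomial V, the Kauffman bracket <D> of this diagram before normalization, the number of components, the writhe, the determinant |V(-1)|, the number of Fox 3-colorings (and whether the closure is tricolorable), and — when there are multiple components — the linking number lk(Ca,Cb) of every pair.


V(x) = -x^-3 + 2x^-2 - 2x^-1 + 3 - 2x + 2x^2 - x^3
bracket: -A^-12 + 2A^-8 - 2A^-4 + 3 - 2A^4 + 2A^8 - A^12, w = 0
1 component, writhe 0, over 8 crossings
det 13, colorings 3 of 3^8 — not tricolorable
observation: w = 0 shifts under R1 moves; the (-A^3)^(0) factor cancels that in V


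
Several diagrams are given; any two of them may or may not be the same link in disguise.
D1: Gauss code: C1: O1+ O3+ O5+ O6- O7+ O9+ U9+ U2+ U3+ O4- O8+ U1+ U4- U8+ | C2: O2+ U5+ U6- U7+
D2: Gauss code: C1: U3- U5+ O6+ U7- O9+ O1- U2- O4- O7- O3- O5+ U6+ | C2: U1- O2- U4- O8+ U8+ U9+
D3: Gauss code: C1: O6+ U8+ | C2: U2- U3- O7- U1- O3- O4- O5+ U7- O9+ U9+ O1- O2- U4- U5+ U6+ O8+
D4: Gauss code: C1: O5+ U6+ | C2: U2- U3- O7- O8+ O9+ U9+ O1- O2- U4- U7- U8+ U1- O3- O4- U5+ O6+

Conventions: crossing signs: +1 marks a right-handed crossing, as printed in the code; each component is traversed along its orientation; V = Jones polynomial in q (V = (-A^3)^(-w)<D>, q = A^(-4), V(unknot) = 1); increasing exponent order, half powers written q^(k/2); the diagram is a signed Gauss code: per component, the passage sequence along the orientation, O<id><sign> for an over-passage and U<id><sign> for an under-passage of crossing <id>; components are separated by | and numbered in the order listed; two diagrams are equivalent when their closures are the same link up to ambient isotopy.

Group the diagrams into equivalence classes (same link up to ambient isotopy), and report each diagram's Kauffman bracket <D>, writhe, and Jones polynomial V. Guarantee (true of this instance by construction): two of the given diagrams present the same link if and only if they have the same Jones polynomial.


grouping into links: {D1} | {D2} | {D3, D4}
V(D1) = -q^(1/2) - q^(5/2)  (w +5, c 9, <D> = A^5 + A^13)
V(D2) = -q^(-5/2) - q^(-1/2)  (w -1, c 9, <D> = A^-1 + A^7)
V(D3) = q^(-7/2) - q^(-5/2) + q^(-3/2) - 2q^(-1/2) - q^(3/2)  (w -1, c 9, <D> = A^-9 + 2A^-1 - A^3 + A^7 - A^11)
V(D4) = q^(-7/2) - q^(-5/2) + q^(-3/2) - 2q^(-1/2) - q^(3/2)  (w -1, c 9, <D> = A^-9 + 2A^-1 - A^3 + A^7 - A^11)
why: 3 values of V(q) split the 4 diagrams


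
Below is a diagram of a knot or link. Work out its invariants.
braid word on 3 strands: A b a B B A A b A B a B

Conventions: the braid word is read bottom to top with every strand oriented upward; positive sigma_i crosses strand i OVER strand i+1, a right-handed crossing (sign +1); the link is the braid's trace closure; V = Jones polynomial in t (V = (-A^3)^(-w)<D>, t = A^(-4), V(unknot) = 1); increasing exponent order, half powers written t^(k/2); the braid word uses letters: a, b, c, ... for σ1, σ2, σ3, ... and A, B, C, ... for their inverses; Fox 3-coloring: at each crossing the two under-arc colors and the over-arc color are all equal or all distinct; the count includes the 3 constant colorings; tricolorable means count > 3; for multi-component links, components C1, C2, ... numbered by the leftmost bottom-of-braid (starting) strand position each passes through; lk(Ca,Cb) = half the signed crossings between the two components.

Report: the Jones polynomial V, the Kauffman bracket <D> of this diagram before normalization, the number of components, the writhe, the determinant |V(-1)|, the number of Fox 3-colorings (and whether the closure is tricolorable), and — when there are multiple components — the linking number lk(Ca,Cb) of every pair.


V = -t^-8 + 2t^-7 - 3t^-6 + 4t^-5 - 5t^-4 + 5t^-3 - 3t^-2 + 3t^-1 - 1
<D> = -A^-12 + 3A^-8 - 3A^-4 + 5 - 5A^4 + 4A^8 - 3A^12 + 2A^16 - A^20 (w = -4)
1 component over 12 crossings, w = -4
9 Fox colorings among 3^12, |V(-1)| = 27: tricolorable
why: V spans 8 powers of t: at least 8 crossings in any diagram


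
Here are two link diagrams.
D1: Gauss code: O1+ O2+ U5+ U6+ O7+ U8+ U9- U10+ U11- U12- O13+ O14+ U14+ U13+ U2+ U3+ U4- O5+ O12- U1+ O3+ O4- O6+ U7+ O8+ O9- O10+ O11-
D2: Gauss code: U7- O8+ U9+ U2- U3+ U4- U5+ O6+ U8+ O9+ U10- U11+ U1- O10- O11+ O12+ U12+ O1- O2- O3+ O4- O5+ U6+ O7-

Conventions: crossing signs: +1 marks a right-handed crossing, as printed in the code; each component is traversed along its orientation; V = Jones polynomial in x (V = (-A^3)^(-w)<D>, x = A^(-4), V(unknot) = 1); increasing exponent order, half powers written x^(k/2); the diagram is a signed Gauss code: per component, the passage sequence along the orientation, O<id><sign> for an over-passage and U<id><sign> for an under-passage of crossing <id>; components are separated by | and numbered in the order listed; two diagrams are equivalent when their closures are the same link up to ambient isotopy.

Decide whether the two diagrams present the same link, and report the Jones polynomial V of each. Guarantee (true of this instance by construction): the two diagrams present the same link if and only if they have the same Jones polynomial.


equivalent: no
D1 (bracket -A^-6 + A^-2 - A^2 + 2A^6 - A^10 + A^14; 14 crossings at w = +6): V = x - x^2 + 2x^3 - x^4 + x^5 - x^6
V(D2) = x + x^3 - x^4  [12 crossings, <D> = -A^-10 + A^-6 + A^2, w = +2]
observation: 2 classes among 2 diagrams; unequal V(x) rules out equality


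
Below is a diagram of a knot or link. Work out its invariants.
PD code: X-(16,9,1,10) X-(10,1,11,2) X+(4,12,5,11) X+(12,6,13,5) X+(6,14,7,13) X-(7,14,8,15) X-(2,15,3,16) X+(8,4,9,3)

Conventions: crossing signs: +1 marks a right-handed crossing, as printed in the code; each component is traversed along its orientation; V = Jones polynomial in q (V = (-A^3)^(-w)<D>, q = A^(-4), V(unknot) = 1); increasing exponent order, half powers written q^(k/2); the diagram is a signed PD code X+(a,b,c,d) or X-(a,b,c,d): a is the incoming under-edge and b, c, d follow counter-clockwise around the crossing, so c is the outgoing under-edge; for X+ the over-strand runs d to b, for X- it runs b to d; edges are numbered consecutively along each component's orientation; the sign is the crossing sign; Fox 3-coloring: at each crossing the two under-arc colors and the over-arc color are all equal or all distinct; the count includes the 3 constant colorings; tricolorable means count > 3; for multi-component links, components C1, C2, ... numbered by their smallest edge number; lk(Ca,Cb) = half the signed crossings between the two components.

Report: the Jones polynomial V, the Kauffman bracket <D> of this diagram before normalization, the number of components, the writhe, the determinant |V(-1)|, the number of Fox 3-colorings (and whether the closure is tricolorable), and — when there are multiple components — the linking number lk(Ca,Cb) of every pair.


V(q) = -q^-3 + 2q^-2 - 2q^-1 + 3 - 2q + 2q^2 - q^3
bracket: -A^-12 + 2A^-8 - 2A^-4 + 3 - 2A^4 + 2A^8 - A^12, w = 0
1 component, writhe 0, over 8 crossings
det 13, colorings 3 of 3^8 — not tricolorable
observation: V is palindromic (span 6, det 13): q -> 1/q fixes it; necessary, not sufficient, for amphichirality


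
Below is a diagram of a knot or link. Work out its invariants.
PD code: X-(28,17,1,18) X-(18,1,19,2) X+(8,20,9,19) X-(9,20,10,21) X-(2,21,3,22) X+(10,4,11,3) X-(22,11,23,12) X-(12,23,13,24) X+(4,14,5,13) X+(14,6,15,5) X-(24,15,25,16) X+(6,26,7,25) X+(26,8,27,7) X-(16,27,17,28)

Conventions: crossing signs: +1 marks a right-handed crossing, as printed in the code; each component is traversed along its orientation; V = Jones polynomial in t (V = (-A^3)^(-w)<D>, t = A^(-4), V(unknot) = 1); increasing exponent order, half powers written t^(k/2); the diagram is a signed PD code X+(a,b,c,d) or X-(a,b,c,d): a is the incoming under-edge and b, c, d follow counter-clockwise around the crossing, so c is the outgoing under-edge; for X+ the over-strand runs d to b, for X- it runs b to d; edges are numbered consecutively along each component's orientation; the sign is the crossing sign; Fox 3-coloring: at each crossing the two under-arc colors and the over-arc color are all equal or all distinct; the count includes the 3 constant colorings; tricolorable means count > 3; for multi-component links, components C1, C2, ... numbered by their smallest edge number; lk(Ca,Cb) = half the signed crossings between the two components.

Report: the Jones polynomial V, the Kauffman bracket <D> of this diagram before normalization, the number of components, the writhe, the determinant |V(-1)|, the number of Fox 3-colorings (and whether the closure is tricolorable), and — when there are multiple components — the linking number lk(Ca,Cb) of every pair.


Jones polynomial: V(t) = -t^-8 + 3t^-7 - 7t^-6 + 11t^-5 - 16t^-4 + 20t^-3 - 20t^-2 + 20t^-1 - 15 + 11t - 7t^2 + 3t^3 - t^4
<D> = -A^-22 + 3A^-18 - 7A^-14 + 11A^-10 - 15A^-6 + 20A^-2 - 20A^2 + 20A^6 - 16A^10 + 11A^14 - 7A^18 + 3A^22 - A^26; writhe -2
components 1, writhe -2 (14 crossings)
3-colorings: 9 of 3^14, det 135 — tricolorable
note: the span of V is 12, forcing >= 12 crossings in any diagram


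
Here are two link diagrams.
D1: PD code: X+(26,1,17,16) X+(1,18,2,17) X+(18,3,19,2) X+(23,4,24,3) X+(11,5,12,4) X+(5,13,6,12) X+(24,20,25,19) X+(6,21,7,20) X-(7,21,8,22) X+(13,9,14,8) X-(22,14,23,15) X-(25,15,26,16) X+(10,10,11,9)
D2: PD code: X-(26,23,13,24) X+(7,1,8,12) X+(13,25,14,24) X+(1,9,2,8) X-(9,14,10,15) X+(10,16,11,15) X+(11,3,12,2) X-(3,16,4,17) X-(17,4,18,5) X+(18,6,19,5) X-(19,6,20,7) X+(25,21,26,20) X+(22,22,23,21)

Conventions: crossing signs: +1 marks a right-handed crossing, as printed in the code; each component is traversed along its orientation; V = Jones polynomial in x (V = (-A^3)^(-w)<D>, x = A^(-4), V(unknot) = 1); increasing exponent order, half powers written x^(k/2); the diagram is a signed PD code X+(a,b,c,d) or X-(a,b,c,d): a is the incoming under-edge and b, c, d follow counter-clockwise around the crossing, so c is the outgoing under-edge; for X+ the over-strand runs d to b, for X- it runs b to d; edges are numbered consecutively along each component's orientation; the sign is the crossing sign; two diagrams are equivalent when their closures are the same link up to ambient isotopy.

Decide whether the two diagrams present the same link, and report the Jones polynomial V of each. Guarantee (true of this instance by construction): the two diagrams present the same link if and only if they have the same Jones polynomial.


equivalent: no
D1 (bracket -A^-5 + A^-1 - A^3 + 2A^7 + A^15; 13 crossings at w = +7): V = -x^(3/2) - 2x^(7/2) + x^(9/2) - x^(11/2) + x^(13/2)
V(D2) = -x^(-3/2) - 2x^(1/2) + x^(3/2) - x^(5/2) + x^(7/2)  (w +3, c 13, <D> = -A^-5 + A^-1 - A^3 + 2A^7 + A^15)
key observation: V(x) takes 2 values over 2 diagrams, fixing the grouping


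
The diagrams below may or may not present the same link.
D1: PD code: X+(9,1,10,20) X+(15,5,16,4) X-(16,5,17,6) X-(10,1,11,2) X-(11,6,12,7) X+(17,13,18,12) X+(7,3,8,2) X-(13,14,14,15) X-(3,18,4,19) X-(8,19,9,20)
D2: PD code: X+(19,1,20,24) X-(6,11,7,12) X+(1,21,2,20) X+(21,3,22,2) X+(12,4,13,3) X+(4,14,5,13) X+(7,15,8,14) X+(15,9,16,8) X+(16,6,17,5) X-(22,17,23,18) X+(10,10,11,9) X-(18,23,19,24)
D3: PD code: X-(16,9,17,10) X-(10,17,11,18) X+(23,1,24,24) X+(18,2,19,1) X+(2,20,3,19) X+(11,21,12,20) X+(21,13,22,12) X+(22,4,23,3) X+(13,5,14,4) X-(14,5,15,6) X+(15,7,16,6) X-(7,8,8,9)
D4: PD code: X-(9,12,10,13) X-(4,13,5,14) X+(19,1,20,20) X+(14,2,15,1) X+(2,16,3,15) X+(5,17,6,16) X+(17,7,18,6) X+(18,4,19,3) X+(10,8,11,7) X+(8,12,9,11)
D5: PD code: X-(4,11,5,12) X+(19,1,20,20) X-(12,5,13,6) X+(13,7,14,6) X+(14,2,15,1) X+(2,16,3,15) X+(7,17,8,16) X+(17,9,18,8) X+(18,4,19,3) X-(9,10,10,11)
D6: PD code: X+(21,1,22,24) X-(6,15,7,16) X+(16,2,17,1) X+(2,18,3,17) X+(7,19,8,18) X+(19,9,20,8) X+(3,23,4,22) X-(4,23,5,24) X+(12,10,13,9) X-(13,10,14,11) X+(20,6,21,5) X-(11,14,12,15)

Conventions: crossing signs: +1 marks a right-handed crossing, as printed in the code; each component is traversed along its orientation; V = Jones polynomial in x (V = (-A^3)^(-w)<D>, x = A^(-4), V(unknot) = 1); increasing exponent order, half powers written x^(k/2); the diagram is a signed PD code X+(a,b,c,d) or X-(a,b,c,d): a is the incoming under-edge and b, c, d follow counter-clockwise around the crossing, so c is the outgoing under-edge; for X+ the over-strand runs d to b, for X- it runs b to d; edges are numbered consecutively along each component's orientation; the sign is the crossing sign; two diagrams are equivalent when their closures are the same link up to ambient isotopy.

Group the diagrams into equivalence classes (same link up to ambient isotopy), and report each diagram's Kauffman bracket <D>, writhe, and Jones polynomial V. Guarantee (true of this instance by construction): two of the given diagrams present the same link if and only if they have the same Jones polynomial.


equivalence classes: {D1} | {D2, D3, D4, D5, D6}
D1 (bracket A^-6; 10 crossings at w = -2): V = 1
V(D2) = x - x^2 + 2x^3 - x^4 + x^5 - x^6  (w +6, c 12, <D> = -A^-6 + A^-2 - A^2 + 2A^6 - A^10 + A^14)
V(D3) = x - x^2 + 2x^3 - x^4 + x^5 - x^6  (w +4, c 12, <D> = -A^-12 + A^-8 - A^-4 + 2 - A^4 + A^8)
V(D4) = x - x^2 + 2x^3 - x^4 + x^5 - x^6  (w +6, c 10, <D> = -A^-6 + A^-2 - A^2 + 2A^6 - A^10 + A^14)
V(D5) = x - x^2 + 2x^3 - x^4 + x^5 - x^6  (w +4, c 10, <D> = -A^-12 + A^-8 - A^-4 + 2 - A^4 + A^8)
V(D6) = x - x^2 + 2x^3 - x^4 + x^5 - x^6  [12 crossings, <D> = -A^-12 + A^-8 - A^-4 + 2 - A^4 + A^8, w = +4]
key observation: comparing 6 Jones polynomials yields 2 groups


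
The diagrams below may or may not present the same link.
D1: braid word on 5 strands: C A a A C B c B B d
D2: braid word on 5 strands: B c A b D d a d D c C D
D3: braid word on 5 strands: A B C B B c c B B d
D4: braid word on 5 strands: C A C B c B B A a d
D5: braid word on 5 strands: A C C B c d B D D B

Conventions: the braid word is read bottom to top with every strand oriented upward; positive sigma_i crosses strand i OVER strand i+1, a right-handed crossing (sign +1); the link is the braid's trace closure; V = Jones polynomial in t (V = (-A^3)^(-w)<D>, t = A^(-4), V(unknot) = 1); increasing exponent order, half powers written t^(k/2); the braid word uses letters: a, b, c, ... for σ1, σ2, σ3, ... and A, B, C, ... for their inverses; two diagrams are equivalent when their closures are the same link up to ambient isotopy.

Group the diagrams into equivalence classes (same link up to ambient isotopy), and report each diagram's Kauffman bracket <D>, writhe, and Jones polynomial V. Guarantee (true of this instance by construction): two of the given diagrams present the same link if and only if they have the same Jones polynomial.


classes: {D1, D3, D4, D5} | {D2}
V(D1) = -t^-6 + t^-5 - t^-4 + 2t^-3 - t^-2 + t^-1  [10 crossings, <D> = A^-8 - A^-4 + 2 - A^4 + A^8 - A^12, w = -4]
V(D2) = 1  (w 0, c 12, <D> = 1)
D3 (bracket A^-8 - A^-4 + 2 - A^4 + A^8 - A^12; 10 crossings at w = -4): V = -t^-6 + t^-5 - t^-4 + 2t^-3 - t^-2 + t^-1
V(D4) = -t^-6 + t^-5 - t^-4 + 2t^-3 - t^-2 + t^-1  (w -4, c 10, <D> = A^-8 - A^-4 + 2 - A^4 + A^8 - A^12)
D5 (bracket A^-14 - A^-10 + 2A^-6 - A^-2 + A^2 - A^6; 10 crossings at w = -6): V = -t^-6 + t^-5 - t^-4 + 2t^-3 - t^-2 + t^-1
note: 2 classes among 5 diagrams; unequal V(t) rules out equality


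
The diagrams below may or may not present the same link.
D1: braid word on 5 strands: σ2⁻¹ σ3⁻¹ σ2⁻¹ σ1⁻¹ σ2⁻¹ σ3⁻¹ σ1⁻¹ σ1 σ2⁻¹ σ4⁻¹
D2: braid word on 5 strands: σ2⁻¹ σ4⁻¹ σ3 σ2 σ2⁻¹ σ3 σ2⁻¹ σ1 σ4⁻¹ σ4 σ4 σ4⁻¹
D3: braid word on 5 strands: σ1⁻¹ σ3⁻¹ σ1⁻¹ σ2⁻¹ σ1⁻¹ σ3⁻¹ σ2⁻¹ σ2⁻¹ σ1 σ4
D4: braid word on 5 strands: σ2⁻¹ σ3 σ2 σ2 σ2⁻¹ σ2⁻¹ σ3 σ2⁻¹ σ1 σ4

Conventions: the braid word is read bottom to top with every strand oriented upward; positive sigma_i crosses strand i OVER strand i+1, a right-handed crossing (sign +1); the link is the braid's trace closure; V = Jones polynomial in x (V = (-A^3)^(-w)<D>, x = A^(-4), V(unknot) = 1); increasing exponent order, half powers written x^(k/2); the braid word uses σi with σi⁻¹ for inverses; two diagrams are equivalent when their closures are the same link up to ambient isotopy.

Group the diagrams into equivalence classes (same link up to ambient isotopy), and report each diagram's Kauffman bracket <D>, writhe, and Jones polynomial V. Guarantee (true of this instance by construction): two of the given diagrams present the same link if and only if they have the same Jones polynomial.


equivalence classes: {D1, D3} | {D2, D4}
D1 (bracket A^-16 + A^-8 + 2; 10 crossings at w = -8): V = 2x^-6 + x^-4 + x^-2
D2 (bracket A^-8 + 2 + A^8; 12 crossings at w = 0): V = x^-2 + 2 + x^2
V(D3) = 2x^-6 + x^-4 + x^-2  [10 crossings, <D> = A^-10 + A^-2 + 2A^6, w = -6]
V(D4) = x^-2 + 2 + x^2  [10 crossings, <D> = A^-2 + 2A^6 + A^14, w = +2]
key observation: 2 values of V(x) split the 4 diagrams


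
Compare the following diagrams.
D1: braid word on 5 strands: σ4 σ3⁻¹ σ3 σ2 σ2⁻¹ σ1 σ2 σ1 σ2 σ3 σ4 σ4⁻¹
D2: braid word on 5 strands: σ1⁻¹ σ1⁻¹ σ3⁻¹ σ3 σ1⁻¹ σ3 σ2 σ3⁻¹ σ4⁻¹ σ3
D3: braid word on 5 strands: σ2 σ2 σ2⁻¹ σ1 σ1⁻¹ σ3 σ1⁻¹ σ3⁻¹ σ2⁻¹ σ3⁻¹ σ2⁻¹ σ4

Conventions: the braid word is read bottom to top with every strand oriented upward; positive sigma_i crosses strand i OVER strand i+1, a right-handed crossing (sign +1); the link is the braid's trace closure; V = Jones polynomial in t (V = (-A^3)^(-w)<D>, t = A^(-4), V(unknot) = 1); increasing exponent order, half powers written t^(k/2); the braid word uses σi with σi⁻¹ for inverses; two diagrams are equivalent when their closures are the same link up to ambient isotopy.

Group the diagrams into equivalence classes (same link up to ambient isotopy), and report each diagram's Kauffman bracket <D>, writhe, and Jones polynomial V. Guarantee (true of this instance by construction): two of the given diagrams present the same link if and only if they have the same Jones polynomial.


classes: {D1} | {D2} | {D3}
V(D1) = t + t^3 - t^4  [12 crossings, <D> = -A^2 + A^6 + A^14, w = +6]
D2 (bracket A^-2 + A^6 - A^10; 10 crossings at w = -2): V = -t^-4 + t^-3 + t^-1
V(D3) = 1  [12 crossings, <D> = A^-6, w = -2]
note: 3 values of V(t) split the 3 diagrams


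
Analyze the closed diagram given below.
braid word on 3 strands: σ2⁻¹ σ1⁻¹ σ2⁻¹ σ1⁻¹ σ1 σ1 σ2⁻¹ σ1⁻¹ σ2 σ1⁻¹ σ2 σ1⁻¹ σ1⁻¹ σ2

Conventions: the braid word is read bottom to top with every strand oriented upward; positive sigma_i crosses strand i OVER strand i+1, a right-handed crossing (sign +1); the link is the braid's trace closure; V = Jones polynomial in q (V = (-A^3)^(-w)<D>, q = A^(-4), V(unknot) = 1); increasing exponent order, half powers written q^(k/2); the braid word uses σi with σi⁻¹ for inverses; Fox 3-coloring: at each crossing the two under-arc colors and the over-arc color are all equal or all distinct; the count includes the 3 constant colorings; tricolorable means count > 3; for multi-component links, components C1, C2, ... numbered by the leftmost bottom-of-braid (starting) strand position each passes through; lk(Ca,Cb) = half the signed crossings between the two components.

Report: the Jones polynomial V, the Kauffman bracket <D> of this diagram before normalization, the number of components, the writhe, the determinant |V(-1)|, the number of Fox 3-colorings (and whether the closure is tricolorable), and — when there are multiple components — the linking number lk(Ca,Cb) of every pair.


V(q) = -q^-8 + 2q^-7 - 3q^-6 + 4q^-5 - 5q^-4 + 5q^-3 - 3q^-2 + 3q^-1 - 1
bracket: -A^-12 + 3A^-8 - 3A^-4 + 5 - 5A^4 + 4A^8 - 3A^12 + 2A^16 - A^20, w = -4
1 component, writhe -4, over 14 crossings
det 27, colorings 9 of 3^14 — tricolorable
observation: det 27 = |V(-1)|; divisible by 3, so tricolorable


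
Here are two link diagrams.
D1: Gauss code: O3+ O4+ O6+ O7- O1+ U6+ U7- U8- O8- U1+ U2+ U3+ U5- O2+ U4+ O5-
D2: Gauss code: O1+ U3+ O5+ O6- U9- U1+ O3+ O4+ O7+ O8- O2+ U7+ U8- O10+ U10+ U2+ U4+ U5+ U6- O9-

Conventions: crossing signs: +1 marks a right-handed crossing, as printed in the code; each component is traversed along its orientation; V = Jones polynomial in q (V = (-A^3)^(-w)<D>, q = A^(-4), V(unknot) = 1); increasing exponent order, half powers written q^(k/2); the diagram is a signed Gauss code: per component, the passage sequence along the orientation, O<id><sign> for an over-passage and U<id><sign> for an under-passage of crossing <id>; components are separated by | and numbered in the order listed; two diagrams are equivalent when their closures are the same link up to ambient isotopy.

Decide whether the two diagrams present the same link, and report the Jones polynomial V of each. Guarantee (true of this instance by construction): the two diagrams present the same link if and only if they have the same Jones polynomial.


same link: yes
V(D1) = 1  [8 crossings, <D> = A^6, w = +2]
V(D2) = 1  (w +4, c 10, <D> = A^12)
note: Reidemeister moves carry D1 (8 crossings) to D2 (10)


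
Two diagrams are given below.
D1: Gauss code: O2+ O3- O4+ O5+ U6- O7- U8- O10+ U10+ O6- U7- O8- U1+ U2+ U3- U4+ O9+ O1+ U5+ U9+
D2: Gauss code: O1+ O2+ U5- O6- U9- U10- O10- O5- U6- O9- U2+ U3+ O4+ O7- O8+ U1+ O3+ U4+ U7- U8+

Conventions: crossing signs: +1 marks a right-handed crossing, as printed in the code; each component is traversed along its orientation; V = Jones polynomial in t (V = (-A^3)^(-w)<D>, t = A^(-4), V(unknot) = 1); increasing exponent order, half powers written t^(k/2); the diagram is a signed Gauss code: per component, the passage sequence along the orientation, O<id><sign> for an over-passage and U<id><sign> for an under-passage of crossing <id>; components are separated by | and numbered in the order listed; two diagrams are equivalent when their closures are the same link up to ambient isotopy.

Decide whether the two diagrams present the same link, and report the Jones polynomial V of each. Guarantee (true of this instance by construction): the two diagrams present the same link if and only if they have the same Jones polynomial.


equivalent: yes
D1 (bracket -A^-6 + A^-2 - A^2 + 3A^6 - A^10 + A^14 - A^18; 10 crossings at w = +2): V = -t^-3 + t^-2 - t^-1 + 3 - t + t^2 - t^3
D2 (bracket -A^-12 + A^-8 - A^-4 + 3 - A^4 + A^8 - A^12; 10 crossings at w = 0): V = -t^-3 + t^-2 - t^-1 + 3 - t + t^2 - t^3
key observation: Reidemeister moves carry D1 (10 crossings) to D2 (10)


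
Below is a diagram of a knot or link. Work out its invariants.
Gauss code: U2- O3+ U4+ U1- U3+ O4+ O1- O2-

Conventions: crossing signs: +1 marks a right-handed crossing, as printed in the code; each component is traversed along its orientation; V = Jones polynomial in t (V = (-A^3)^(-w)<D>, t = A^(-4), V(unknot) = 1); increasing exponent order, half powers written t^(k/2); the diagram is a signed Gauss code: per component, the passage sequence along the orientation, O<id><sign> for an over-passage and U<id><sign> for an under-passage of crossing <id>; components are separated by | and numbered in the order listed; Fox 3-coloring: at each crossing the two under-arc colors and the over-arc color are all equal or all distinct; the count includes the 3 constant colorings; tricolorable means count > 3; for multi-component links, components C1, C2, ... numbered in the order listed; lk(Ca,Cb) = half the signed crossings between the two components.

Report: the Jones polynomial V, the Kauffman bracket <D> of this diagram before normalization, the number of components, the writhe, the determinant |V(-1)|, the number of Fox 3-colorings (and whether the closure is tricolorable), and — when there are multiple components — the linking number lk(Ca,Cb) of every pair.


Jones polynomial: V(t) = 1
<D> = 1; writhe 0
components 1, writhe 0 (4 crossings)
3-colorings: 3 of 3^4, det 1 — not tricolorable
note: w = 0 shifts under R1 moves; the (-A^3)^(0) factor cancels that in V
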